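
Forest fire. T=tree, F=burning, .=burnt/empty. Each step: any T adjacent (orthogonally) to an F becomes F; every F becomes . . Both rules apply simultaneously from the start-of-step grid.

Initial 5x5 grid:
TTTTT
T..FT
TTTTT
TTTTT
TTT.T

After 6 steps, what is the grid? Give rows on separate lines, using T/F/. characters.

Step 1: 3 trees catch fire, 1 burn out
  TTTFT
  T...F
  TTTFT
  TTTTT
  TTT.T
Step 2: 5 trees catch fire, 3 burn out
  TTF.F
  T....
  TTF.F
  TTTFT
  TTT.T
Step 3: 4 trees catch fire, 5 burn out
  TF...
  T....
  TF...
  TTF.F
  TTT.T
Step 4: 5 trees catch fire, 4 burn out
  F....
  T....
  F....
  TF...
  TTF.F
Step 5: 3 trees catch fire, 5 burn out
  .....
  F....
  .....
  F....
  TF...
Step 6: 1 trees catch fire, 3 burn out
  .....
  .....
  .....
  .....
  F....

.....
.....
.....
.....
F....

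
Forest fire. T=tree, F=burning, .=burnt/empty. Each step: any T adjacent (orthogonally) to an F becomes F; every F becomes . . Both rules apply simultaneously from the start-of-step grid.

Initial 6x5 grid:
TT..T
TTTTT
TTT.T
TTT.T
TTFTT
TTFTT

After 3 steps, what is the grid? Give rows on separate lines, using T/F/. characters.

Step 1: 5 trees catch fire, 2 burn out
  TT..T
  TTTTT
  TTT.T
  TTF.T
  TF.FT
  TF.FT
Step 2: 6 trees catch fire, 5 burn out
  TT..T
  TTTTT
  TTF.T
  TF..T
  F...F
  F...F
Step 3: 4 trees catch fire, 6 burn out
  TT..T
  TTFTT
  TF..T
  F...F
  .....
  .....

TT..T
TTFTT
TF..T
F...F
.....
.....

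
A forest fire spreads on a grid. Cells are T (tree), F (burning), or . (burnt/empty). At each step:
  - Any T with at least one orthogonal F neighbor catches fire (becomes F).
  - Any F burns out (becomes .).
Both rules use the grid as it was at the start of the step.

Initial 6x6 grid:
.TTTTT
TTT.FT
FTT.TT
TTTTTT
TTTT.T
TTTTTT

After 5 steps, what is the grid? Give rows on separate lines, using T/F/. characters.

Step 1: 6 trees catch fire, 2 burn out
  .TTTFT
  FTT..F
  .FT.FT
  FTTTTT
  TTTT.T
  TTTTTT
Step 2: 8 trees catch fire, 6 burn out
  .TTF.F
  .FT...
  ..F..F
  .FTTFT
  FTTT.T
  TTTTTT
Step 3: 8 trees catch fire, 8 burn out
  .FF...
  ..F...
  ......
  ..FF.F
  .FTT.T
  FTTTTT
Step 4: 4 trees catch fire, 8 burn out
  ......
  ......
  ......
  ......
  ..FF.F
  .FTTTT
Step 5: 3 trees catch fire, 4 burn out
  ......
  ......
  ......
  ......
  ......
  ..FFTF

......
......
......
......
......
..FFTF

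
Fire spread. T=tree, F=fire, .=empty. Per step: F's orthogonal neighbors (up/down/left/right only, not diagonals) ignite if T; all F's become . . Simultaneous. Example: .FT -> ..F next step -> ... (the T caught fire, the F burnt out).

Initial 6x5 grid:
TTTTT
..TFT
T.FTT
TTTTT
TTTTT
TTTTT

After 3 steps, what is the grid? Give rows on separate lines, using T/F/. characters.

Step 1: 5 trees catch fire, 2 burn out
  TTTFT
  ..F.F
  T..FT
  TTFTT
  TTTTT
  TTTTT
Step 2: 6 trees catch fire, 5 burn out
  TTF.F
  .....
  T...F
  TF.FT
  TTFTT
  TTTTT
Step 3: 6 trees catch fire, 6 burn out
  TF...
  .....
  T....
  F...F
  TF.FT
  TTFTT

TF...
.....
T....
F...F
TF.FT
TTFTT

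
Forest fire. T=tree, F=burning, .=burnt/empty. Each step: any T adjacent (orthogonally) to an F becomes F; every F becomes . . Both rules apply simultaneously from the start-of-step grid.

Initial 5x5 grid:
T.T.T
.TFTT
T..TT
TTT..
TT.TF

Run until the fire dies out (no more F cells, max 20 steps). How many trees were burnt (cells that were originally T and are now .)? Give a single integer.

Step 1: +4 fires, +2 burnt (F count now 4)
Step 2: +2 fires, +4 burnt (F count now 2)
Step 3: +2 fires, +2 burnt (F count now 2)
Step 4: +0 fires, +2 burnt (F count now 0)
Fire out after step 4
Initially T: 15, now '.': 18
Total burnt (originally-T cells now '.'): 8

Answer: 8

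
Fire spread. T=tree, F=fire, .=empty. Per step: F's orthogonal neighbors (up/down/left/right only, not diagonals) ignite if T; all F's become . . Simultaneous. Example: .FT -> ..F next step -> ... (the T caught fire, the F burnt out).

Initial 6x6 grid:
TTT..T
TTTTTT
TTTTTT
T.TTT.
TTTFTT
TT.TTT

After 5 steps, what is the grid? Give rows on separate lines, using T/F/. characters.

Step 1: 4 trees catch fire, 1 burn out
  TTT..T
  TTTTTT
  TTTTTT
  T.TFT.
  TTF.FT
  TT.FTT
Step 2: 6 trees catch fire, 4 burn out
  TTT..T
  TTTTTT
  TTTFTT
  T.F.F.
  TF...F
  TT..FT
Step 3: 6 trees catch fire, 6 burn out
  TTT..T
  TTTFTT
  TTF.FT
  T.....
  F.....
  TF...F
Step 4: 6 trees catch fire, 6 burn out
  TTT..T
  TTF.FT
  TF...F
  F.....
  ......
  F.....
Step 5: 4 trees catch fire, 6 burn out
  TTF..T
  TF...F
  F.....
  ......
  ......
  ......

TTF..T
TF...F
F.....
......
......
......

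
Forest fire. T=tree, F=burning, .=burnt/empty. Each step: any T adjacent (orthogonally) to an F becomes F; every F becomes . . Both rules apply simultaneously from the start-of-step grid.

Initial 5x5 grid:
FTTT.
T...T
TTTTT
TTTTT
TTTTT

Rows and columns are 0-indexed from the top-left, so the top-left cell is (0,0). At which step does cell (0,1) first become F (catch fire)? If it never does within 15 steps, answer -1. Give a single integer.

Step 1: cell (0,1)='F' (+2 fires, +1 burnt)
  -> target ignites at step 1
Step 2: cell (0,1)='.' (+2 fires, +2 burnt)
Step 3: cell (0,1)='.' (+3 fires, +2 burnt)
Step 4: cell (0,1)='.' (+3 fires, +3 burnt)
Step 5: cell (0,1)='.' (+3 fires, +3 burnt)
Step 6: cell (0,1)='.' (+3 fires, +3 burnt)
Step 7: cell (0,1)='.' (+3 fires, +3 burnt)
Step 8: cell (0,1)='.' (+1 fires, +3 burnt)
Step 9: cell (0,1)='.' (+0 fires, +1 burnt)
  fire out at step 9

1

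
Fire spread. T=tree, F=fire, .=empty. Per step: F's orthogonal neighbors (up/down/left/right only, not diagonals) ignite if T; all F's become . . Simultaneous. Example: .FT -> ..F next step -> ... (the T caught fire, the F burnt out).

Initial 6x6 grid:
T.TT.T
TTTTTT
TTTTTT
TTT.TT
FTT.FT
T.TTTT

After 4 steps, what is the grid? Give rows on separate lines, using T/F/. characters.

Step 1: 6 trees catch fire, 2 burn out
  T.TT.T
  TTTTTT
  TTTTTT
  FTT.FT
  .FT..F
  F.TTFT
Step 2: 7 trees catch fire, 6 burn out
  T.TT.T
  TTTTTT
  FTTTFT
  .FT..F
  ..F...
  ..TF.F
Step 3: 7 trees catch fire, 7 burn out
  T.TT.T
  FTTTFT
  .FTF.F
  ..F...
  ......
  ..F...
Step 4: 5 trees catch fire, 7 burn out
  F.TT.T
  .FTF.F
  ..F...
  ......
  ......
  ......

F.TT.T
.FTF.F
..F...
......
......
......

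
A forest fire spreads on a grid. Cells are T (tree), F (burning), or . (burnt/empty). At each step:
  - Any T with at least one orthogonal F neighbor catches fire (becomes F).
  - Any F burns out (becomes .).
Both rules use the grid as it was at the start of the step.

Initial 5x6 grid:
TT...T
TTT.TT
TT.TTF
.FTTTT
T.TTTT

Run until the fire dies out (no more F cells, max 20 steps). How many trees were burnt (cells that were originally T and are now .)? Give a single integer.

Step 1: +5 fires, +2 burnt (F count now 5)
Step 2: +9 fires, +5 burnt (F count now 9)
Step 3: +5 fires, +9 burnt (F count now 5)
Step 4: +1 fires, +5 burnt (F count now 1)
Step 5: +0 fires, +1 burnt (F count now 0)
Fire out after step 5
Initially T: 21, now '.': 29
Total burnt (originally-T cells now '.'): 20

Answer: 20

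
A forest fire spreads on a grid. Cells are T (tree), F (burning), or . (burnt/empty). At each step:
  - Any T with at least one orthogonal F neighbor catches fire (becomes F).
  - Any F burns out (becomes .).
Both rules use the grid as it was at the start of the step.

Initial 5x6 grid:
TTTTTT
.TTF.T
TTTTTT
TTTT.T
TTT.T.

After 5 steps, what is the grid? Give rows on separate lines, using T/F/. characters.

Step 1: 3 trees catch fire, 1 burn out
  TTTFTT
  .TF..T
  TTTFTT
  TTTT.T
  TTT.T.
Step 2: 6 trees catch fire, 3 burn out
  TTF.FT
  .F...T
  TTF.FT
  TTTF.T
  TTT.T.
Step 3: 5 trees catch fire, 6 burn out
  TF...F
  .....T
  TF...F
  TTF..T
  TTT.T.
Step 4: 6 trees catch fire, 5 burn out
  F.....
  .....F
  F.....
  TF...F
  TTF.T.
Step 5: 2 trees catch fire, 6 burn out
  ......
  ......
  ......
  F.....
  TF..T.

......
......
......
F.....
TF..T.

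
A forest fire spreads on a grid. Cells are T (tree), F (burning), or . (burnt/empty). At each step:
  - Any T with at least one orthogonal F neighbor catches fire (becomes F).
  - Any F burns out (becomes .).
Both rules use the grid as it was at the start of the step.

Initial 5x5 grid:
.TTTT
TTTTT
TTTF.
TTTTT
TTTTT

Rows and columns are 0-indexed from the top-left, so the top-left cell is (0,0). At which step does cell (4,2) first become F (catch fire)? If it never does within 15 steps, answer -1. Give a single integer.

Step 1: cell (4,2)='T' (+3 fires, +1 burnt)
Step 2: cell (4,2)='T' (+7 fires, +3 burnt)
Step 3: cell (4,2)='F' (+7 fires, +7 burnt)
  -> target ignites at step 3
Step 4: cell (4,2)='.' (+4 fires, +7 burnt)
Step 5: cell (4,2)='.' (+1 fires, +4 burnt)
Step 6: cell (4,2)='.' (+0 fires, +1 burnt)
  fire out at step 6

3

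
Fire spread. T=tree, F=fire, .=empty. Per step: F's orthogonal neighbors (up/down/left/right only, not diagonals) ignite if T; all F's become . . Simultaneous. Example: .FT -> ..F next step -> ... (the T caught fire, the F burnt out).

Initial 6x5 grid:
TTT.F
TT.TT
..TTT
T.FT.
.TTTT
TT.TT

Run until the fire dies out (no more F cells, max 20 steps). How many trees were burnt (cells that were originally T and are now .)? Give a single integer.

Answer: 14

Derivation:
Step 1: +4 fires, +2 burnt (F count now 4)
Step 2: +5 fires, +4 burnt (F count now 5)
Step 3: +3 fires, +5 burnt (F count now 3)
Step 4: +2 fires, +3 burnt (F count now 2)
Step 5: +0 fires, +2 burnt (F count now 0)
Fire out after step 5
Initially T: 20, now '.': 24
Total burnt (originally-T cells now '.'): 14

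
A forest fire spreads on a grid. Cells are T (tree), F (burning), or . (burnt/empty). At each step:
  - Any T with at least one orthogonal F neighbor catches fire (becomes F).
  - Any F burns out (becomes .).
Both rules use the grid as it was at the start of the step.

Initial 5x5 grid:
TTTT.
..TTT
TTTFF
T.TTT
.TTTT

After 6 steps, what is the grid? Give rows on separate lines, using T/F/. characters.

Step 1: 5 trees catch fire, 2 burn out
  TTTT.
  ..TFF
  TTF..
  T.TFF
  .TTTT
Step 2: 6 trees catch fire, 5 burn out
  TTTF.
  ..F..
  TF...
  T.F..
  .TTFF
Step 3: 3 trees catch fire, 6 burn out
  TTF..
  .....
  F....
  T....
  .TF..
Step 4: 3 trees catch fire, 3 burn out
  TF...
  .....
  .....
  F....
  .F...
Step 5: 1 trees catch fire, 3 burn out
  F....
  .....
  .....
  .....
  .....
Step 6: 0 trees catch fire, 1 burn out
  .....
  .....
  .....
  .....
  .....

.....
.....
.....
.....
.....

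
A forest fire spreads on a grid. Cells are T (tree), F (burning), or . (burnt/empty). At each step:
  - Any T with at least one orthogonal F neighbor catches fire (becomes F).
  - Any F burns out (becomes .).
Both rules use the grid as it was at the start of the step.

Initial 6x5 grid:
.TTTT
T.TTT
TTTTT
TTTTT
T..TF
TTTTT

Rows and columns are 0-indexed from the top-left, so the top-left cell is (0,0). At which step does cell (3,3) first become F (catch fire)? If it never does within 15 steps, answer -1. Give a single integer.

Step 1: cell (3,3)='T' (+3 fires, +1 burnt)
Step 2: cell (3,3)='F' (+3 fires, +3 burnt)
  -> target ignites at step 2
Step 3: cell (3,3)='.' (+4 fires, +3 burnt)
Step 4: cell (3,3)='.' (+5 fires, +4 burnt)
Step 5: cell (3,3)='.' (+5 fires, +5 burnt)
Step 6: cell (3,3)='.' (+3 fires, +5 burnt)
Step 7: cell (3,3)='.' (+2 fires, +3 burnt)
Step 8: cell (3,3)='.' (+0 fires, +2 burnt)
  fire out at step 8

2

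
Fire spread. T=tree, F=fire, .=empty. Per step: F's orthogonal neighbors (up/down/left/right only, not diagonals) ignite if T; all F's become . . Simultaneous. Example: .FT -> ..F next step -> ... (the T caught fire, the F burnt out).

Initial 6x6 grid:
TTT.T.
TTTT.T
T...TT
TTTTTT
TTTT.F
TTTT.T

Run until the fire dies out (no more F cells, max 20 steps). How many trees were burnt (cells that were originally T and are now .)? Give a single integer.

Step 1: +2 fires, +1 burnt (F count now 2)
Step 2: +2 fires, +2 burnt (F count now 2)
Step 3: +3 fires, +2 burnt (F count now 3)
Step 4: +2 fires, +3 burnt (F count now 2)
Step 5: +3 fires, +2 burnt (F count now 3)
Step 6: +3 fires, +3 burnt (F count now 3)
Step 7: +3 fires, +3 burnt (F count now 3)
Step 8: +2 fires, +3 burnt (F count now 2)
Step 9: +2 fires, +2 burnt (F count now 2)
Step 10: +2 fires, +2 burnt (F count now 2)
Step 11: +2 fires, +2 burnt (F count now 2)
Step 12: +0 fires, +2 burnt (F count now 0)
Fire out after step 12
Initially T: 27, now '.': 35
Total burnt (originally-T cells now '.'): 26

Answer: 26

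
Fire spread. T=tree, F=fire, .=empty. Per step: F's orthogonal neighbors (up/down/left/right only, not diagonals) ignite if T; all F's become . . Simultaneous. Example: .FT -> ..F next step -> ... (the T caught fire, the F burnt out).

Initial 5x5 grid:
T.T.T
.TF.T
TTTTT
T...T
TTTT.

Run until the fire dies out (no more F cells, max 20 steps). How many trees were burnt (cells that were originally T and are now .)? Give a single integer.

Answer: 15

Derivation:
Step 1: +3 fires, +1 burnt (F count now 3)
Step 2: +2 fires, +3 burnt (F count now 2)
Step 3: +2 fires, +2 burnt (F count now 2)
Step 4: +3 fires, +2 burnt (F count now 3)
Step 5: +2 fires, +3 burnt (F count now 2)
Step 6: +1 fires, +2 burnt (F count now 1)
Step 7: +1 fires, +1 burnt (F count now 1)
Step 8: +1 fires, +1 burnt (F count now 1)
Step 9: +0 fires, +1 burnt (F count now 0)
Fire out after step 9
Initially T: 16, now '.': 24
Total burnt (originally-T cells now '.'): 15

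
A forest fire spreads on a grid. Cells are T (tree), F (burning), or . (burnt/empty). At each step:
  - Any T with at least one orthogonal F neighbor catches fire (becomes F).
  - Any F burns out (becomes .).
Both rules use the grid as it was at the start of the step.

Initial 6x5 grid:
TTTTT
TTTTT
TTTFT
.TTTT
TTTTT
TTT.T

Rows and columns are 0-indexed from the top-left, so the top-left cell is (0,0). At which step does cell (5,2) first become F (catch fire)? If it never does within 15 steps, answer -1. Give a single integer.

Step 1: cell (5,2)='T' (+4 fires, +1 burnt)
Step 2: cell (5,2)='T' (+7 fires, +4 burnt)
Step 3: cell (5,2)='T' (+7 fires, +7 burnt)
Step 4: cell (5,2)='F' (+5 fires, +7 burnt)
  -> target ignites at step 4
Step 5: cell (5,2)='.' (+3 fires, +5 burnt)
Step 6: cell (5,2)='.' (+1 fires, +3 burnt)
Step 7: cell (5,2)='.' (+0 fires, +1 burnt)
  fire out at step 7

4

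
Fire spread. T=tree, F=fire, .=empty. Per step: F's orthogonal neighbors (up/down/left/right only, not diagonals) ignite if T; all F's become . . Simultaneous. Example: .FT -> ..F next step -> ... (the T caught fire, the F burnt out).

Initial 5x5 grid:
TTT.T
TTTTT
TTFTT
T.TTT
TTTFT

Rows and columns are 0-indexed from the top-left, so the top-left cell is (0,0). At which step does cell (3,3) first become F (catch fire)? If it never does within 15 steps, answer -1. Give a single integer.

Step 1: cell (3,3)='F' (+7 fires, +2 burnt)
  -> target ignites at step 1
Step 2: cell (3,3)='.' (+7 fires, +7 burnt)
Step 3: cell (3,3)='.' (+5 fires, +7 burnt)
Step 4: cell (3,3)='.' (+2 fires, +5 burnt)
Step 5: cell (3,3)='.' (+0 fires, +2 burnt)
  fire out at step 5

1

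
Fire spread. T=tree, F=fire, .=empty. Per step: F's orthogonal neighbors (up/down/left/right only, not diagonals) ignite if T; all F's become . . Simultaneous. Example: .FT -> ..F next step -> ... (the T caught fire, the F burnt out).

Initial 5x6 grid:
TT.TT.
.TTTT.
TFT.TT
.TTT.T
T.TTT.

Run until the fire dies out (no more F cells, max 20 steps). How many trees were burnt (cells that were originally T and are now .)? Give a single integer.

Answer: 19

Derivation:
Step 1: +4 fires, +1 burnt (F count now 4)
Step 2: +3 fires, +4 burnt (F count now 3)
Step 3: +4 fires, +3 burnt (F count now 4)
Step 4: +3 fires, +4 burnt (F count now 3)
Step 5: +3 fires, +3 burnt (F count now 3)
Step 6: +1 fires, +3 burnt (F count now 1)
Step 7: +1 fires, +1 burnt (F count now 1)
Step 8: +0 fires, +1 burnt (F count now 0)
Fire out after step 8
Initially T: 20, now '.': 29
Total burnt (originally-T cells now '.'): 19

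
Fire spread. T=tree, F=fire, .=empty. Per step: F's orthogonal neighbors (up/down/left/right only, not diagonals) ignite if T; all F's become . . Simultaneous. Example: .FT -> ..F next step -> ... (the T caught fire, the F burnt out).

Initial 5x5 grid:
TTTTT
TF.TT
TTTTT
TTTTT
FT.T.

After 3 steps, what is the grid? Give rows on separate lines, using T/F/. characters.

Step 1: 5 trees catch fire, 2 burn out
  TFTTT
  F..TT
  TFTTT
  FTTTT
  .F.T.
Step 2: 5 trees catch fire, 5 burn out
  F.FTT
  ...TT
  F.FTT
  .FTTT
  ...T.
Step 3: 3 trees catch fire, 5 burn out
  ...FT
  ...TT
  ...FT
  ..FTT
  ...T.

...FT
...TT
...FT
..FTT
...T.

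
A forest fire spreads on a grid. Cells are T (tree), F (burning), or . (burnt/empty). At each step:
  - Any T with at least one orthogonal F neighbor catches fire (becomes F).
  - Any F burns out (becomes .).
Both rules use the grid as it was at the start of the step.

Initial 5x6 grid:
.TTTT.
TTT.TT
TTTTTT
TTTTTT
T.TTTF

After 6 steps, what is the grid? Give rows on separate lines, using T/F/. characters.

Step 1: 2 trees catch fire, 1 burn out
  .TTTT.
  TTT.TT
  TTTTTT
  TTTTTF
  T.TTF.
Step 2: 3 trees catch fire, 2 burn out
  .TTTT.
  TTT.TT
  TTTTTF
  TTTTF.
  T.TF..
Step 3: 4 trees catch fire, 3 burn out
  .TTTT.
  TTT.TF
  TTTTF.
  TTTF..
  T.F...
Step 4: 3 trees catch fire, 4 burn out
  .TTTT.
  TTT.F.
  TTTF..
  TTF...
  T.....
Step 5: 3 trees catch fire, 3 burn out
  .TTTF.
  TTT...
  TTF...
  TF....
  T.....
Step 6: 4 trees catch fire, 3 burn out
  .TTF..
  TTF...
  TF....
  F.....
  T.....

.TTF..
TTF...
TF....
F.....
T.....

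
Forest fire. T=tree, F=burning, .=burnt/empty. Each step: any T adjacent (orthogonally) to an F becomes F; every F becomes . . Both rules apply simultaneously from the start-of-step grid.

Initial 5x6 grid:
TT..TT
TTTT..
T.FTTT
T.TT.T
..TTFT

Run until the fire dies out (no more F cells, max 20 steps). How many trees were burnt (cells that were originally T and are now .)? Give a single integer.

Answer: 17

Derivation:
Step 1: +5 fires, +2 burnt (F count now 5)
Step 2: +6 fires, +5 burnt (F count now 6)
Step 3: +3 fires, +6 burnt (F count now 3)
Step 4: +2 fires, +3 burnt (F count now 2)
Step 5: +1 fires, +2 burnt (F count now 1)
Step 6: +0 fires, +1 burnt (F count now 0)
Fire out after step 6
Initially T: 19, now '.': 28
Total burnt (originally-T cells now '.'): 17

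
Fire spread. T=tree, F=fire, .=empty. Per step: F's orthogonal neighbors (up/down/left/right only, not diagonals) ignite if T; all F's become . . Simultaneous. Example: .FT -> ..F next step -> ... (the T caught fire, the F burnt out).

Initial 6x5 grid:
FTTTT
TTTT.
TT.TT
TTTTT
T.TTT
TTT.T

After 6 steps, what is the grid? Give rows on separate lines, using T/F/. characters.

Step 1: 2 trees catch fire, 1 burn out
  .FTTT
  FTTT.
  TT.TT
  TTTTT
  T.TTT
  TTT.T
Step 2: 3 trees catch fire, 2 burn out
  ..FTT
  .FTT.
  FT.TT
  TTTTT
  T.TTT
  TTT.T
Step 3: 4 trees catch fire, 3 burn out
  ...FT
  ..FT.
  .F.TT
  FTTTT
  T.TTT
  TTT.T
Step 4: 4 trees catch fire, 4 burn out
  ....F
  ...F.
  ...TT
  .FTTT
  F.TTT
  TTT.T
Step 5: 3 trees catch fire, 4 burn out
  .....
  .....
  ...FT
  ..FTT
  ..TTT
  FTT.T
Step 6: 4 trees catch fire, 3 burn out
  .....
  .....
  ....F
  ...FT
  ..FTT
  .FT.T

.....
.....
....F
...FT
..FTT
.FT.T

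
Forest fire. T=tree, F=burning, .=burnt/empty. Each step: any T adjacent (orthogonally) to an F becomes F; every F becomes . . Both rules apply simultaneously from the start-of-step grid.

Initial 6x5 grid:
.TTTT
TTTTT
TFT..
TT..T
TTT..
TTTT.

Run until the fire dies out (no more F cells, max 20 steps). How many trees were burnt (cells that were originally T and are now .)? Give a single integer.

Step 1: +4 fires, +1 burnt (F count now 4)
Step 2: +5 fires, +4 burnt (F count now 5)
Step 3: +5 fires, +5 burnt (F count now 5)
Step 4: +4 fires, +5 burnt (F count now 4)
Step 5: +2 fires, +4 burnt (F count now 2)
Step 6: +0 fires, +2 burnt (F count now 0)
Fire out after step 6
Initially T: 21, now '.': 29
Total burnt (originally-T cells now '.'): 20

Answer: 20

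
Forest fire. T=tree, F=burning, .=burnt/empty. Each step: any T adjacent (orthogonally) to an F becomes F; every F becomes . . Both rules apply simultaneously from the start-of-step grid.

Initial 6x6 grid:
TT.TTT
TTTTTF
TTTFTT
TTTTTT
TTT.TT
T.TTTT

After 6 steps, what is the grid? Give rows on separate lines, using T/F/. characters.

Step 1: 7 trees catch fire, 2 burn out
  TT.TTF
  TTTFF.
  TTF.FF
  TTTFTT
  TTT.TT
  T.TTTT
Step 2: 7 trees catch fire, 7 burn out
  TT.FF.
  TTF...
  TF....
  TTF.FF
  TTT.TT
  T.TTTT
Step 3: 6 trees catch fire, 7 burn out
  TT....
  TF....
  F.....
  TF....
  TTF.FF
  T.TTTT
Step 4: 7 trees catch fire, 6 burn out
  TF....
  F.....
  ......
  F.....
  TF....
  T.FTFF
Step 5: 3 trees catch fire, 7 burn out
  F.....
  ......
  ......
  ......
  F.....
  T..F..
Step 6: 1 trees catch fire, 3 burn out
  ......
  ......
  ......
  ......
  ......
  F.....

......
......
......
......
......
F.....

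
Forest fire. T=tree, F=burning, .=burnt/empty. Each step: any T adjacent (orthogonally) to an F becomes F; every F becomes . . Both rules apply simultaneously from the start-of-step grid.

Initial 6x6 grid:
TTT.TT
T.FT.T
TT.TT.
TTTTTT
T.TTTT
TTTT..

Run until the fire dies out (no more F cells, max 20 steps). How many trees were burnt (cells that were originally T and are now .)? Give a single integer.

Step 1: +2 fires, +1 burnt (F count now 2)
Step 2: +2 fires, +2 burnt (F count now 2)
Step 3: +3 fires, +2 burnt (F count now 3)
Step 4: +4 fires, +3 burnt (F count now 4)
Step 5: +6 fires, +4 burnt (F count now 6)
Step 6: +4 fires, +6 burnt (F count now 4)
Step 7: +2 fires, +4 burnt (F count now 2)
Step 8: +1 fires, +2 burnt (F count now 1)
Step 9: +0 fires, +1 burnt (F count now 0)
Fire out after step 9
Initially T: 27, now '.': 33
Total burnt (originally-T cells now '.'): 24

Answer: 24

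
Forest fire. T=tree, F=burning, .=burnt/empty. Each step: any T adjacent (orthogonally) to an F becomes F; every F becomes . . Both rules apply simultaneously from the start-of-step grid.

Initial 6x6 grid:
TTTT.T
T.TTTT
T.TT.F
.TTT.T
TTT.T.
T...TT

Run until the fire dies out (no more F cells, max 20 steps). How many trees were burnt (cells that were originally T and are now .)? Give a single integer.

Answer: 21

Derivation:
Step 1: +2 fires, +1 burnt (F count now 2)
Step 2: +2 fires, +2 burnt (F count now 2)
Step 3: +1 fires, +2 burnt (F count now 1)
Step 4: +3 fires, +1 burnt (F count now 3)
Step 5: +3 fires, +3 burnt (F count now 3)
Step 6: +2 fires, +3 burnt (F count now 2)
Step 7: +3 fires, +2 burnt (F count now 3)
Step 8: +2 fires, +3 burnt (F count now 2)
Step 9: +2 fires, +2 burnt (F count now 2)
Step 10: +1 fires, +2 burnt (F count now 1)
Step 11: +0 fires, +1 burnt (F count now 0)
Fire out after step 11
Initially T: 24, now '.': 33
Total burnt (originally-T cells now '.'): 21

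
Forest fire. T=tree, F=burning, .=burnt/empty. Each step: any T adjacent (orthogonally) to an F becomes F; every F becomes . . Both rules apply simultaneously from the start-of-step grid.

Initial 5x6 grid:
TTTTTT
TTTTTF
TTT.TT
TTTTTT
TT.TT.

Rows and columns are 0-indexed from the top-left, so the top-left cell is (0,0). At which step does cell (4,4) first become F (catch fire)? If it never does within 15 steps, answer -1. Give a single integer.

Step 1: cell (4,4)='T' (+3 fires, +1 burnt)
Step 2: cell (4,4)='T' (+4 fires, +3 burnt)
Step 3: cell (4,4)='T' (+3 fires, +4 burnt)
Step 4: cell (4,4)='F' (+5 fires, +3 burnt)
  -> target ignites at step 4
Step 5: cell (4,4)='.' (+5 fires, +5 burnt)
Step 6: cell (4,4)='.' (+3 fires, +5 burnt)
Step 7: cell (4,4)='.' (+2 fires, +3 burnt)
Step 8: cell (4,4)='.' (+1 fires, +2 burnt)
Step 9: cell (4,4)='.' (+0 fires, +1 burnt)
  fire out at step 9

4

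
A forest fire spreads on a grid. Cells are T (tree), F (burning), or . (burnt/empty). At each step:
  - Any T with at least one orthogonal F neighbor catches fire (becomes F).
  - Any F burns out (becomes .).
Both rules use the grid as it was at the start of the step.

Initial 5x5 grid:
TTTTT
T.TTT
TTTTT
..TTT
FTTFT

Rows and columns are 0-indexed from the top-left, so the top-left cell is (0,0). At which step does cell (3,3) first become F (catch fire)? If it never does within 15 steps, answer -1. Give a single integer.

Step 1: cell (3,3)='F' (+4 fires, +2 burnt)
  -> target ignites at step 1
Step 2: cell (3,3)='.' (+3 fires, +4 burnt)
Step 3: cell (3,3)='.' (+3 fires, +3 burnt)
Step 4: cell (3,3)='.' (+4 fires, +3 burnt)
Step 5: cell (3,3)='.' (+3 fires, +4 burnt)
Step 6: cell (3,3)='.' (+2 fires, +3 burnt)
Step 7: cell (3,3)='.' (+1 fires, +2 burnt)
Step 8: cell (3,3)='.' (+0 fires, +1 burnt)
  fire out at step 8

1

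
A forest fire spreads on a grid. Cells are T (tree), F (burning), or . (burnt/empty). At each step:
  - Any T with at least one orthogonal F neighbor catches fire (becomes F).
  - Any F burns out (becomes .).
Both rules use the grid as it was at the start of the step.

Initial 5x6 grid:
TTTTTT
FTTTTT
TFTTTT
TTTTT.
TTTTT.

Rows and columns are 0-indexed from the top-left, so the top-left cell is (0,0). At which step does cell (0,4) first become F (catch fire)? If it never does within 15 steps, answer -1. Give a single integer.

Step 1: cell (0,4)='T' (+5 fires, +2 burnt)
Step 2: cell (0,4)='T' (+6 fires, +5 burnt)
Step 3: cell (0,4)='T' (+6 fires, +6 burnt)
Step 4: cell (0,4)='T' (+5 fires, +6 burnt)
Step 5: cell (0,4)='F' (+3 fires, +5 burnt)
  -> target ignites at step 5
Step 6: cell (0,4)='.' (+1 fires, +3 burnt)
Step 7: cell (0,4)='.' (+0 fires, +1 burnt)
  fire out at step 7

5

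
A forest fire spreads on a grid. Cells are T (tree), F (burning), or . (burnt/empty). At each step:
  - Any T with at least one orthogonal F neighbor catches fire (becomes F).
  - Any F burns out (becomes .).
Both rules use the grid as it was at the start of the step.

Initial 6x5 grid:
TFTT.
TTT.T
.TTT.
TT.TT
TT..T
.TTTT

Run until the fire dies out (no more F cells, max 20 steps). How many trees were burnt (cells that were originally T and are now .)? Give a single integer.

Step 1: +3 fires, +1 burnt (F count now 3)
Step 2: +4 fires, +3 burnt (F count now 4)
Step 3: +2 fires, +4 burnt (F count now 2)
Step 4: +3 fires, +2 burnt (F count now 3)
Step 5: +3 fires, +3 burnt (F count now 3)
Step 6: +2 fires, +3 burnt (F count now 2)
Step 7: +2 fires, +2 burnt (F count now 2)
Step 8: +1 fires, +2 burnt (F count now 1)
Step 9: +0 fires, +1 burnt (F count now 0)
Fire out after step 9
Initially T: 21, now '.': 29
Total burnt (originally-T cells now '.'): 20

Answer: 20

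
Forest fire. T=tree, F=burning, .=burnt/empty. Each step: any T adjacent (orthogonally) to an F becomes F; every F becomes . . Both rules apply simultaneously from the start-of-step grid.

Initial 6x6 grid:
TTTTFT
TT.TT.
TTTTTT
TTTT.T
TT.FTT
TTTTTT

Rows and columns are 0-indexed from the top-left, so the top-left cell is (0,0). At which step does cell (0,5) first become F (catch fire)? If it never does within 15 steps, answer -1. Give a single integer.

Step 1: cell (0,5)='F' (+6 fires, +2 burnt)
  -> target ignites at step 1
Step 2: cell (0,5)='.' (+8 fires, +6 burnt)
Step 3: cell (0,5)='.' (+7 fires, +8 burnt)
Step 4: cell (0,5)='.' (+6 fires, +7 burnt)
Step 5: cell (0,5)='.' (+3 fires, +6 burnt)
Step 6: cell (0,5)='.' (+0 fires, +3 burnt)
  fire out at step 6

1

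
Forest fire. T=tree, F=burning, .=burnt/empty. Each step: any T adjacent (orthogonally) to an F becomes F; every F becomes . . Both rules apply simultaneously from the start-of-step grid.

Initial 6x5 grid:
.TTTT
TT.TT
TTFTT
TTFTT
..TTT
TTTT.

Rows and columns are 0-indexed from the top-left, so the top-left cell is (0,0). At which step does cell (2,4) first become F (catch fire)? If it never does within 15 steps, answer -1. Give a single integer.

Step 1: cell (2,4)='T' (+5 fires, +2 burnt)
Step 2: cell (2,4)='F' (+8 fires, +5 burnt)
  -> target ignites at step 2
Step 3: cell (2,4)='.' (+7 fires, +8 burnt)
Step 4: cell (2,4)='.' (+3 fires, +7 burnt)
Step 5: cell (2,4)='.' (+0 fires, +3 burnt)
  fire out at step 5

2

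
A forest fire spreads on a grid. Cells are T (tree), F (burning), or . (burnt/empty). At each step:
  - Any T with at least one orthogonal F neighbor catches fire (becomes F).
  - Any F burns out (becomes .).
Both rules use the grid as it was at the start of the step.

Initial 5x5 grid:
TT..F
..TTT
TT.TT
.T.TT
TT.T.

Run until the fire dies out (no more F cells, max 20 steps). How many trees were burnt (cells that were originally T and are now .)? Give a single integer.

Answer: 8

Derivation:
Step 1: +1 fires, +1 burnt (F count now 1)
Step 2: +2 fires, +1 burnt (F count now 2)
Step 3: +3 fires, +2 burnt (F count now 3)
Step 4: +1 fires, +3 burnt (F count now 1)
Step 5: +1 fires, +1 burnt (F count now 1)
Step 6: +0 fires, +1 burnt (F count now 0)
Fire out after step 6
Initially T: 15, now '.': 18
Total burnt (originally-T cells now '.'): 8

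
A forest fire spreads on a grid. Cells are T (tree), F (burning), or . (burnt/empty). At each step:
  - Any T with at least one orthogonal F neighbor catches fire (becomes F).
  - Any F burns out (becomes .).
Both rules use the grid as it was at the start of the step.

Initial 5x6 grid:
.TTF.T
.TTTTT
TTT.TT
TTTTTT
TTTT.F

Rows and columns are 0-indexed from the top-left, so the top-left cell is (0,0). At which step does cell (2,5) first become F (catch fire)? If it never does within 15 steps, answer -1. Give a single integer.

Step 1: cell (2,5)='T' (+3 fires, +2 burnt)
Step 2: cell (2,5)='F' (+5 fires, +3 burnt)
  -> target ignites at step 2
Step 3: cell (2,5)='.' (+5 fires, +5 burnt)
Step 4: cell (2,5)='.' (+4 fires, +5 burnt)
Step 5: cell (2,5)='.' (+3 fires, +4 burnt)
Step 6: cell (2,5)='.' (+2 fires, +3 burnt)
Step 7: cell (2,5)='.' (+1 fires, +2 burnt)
Step 8: cell (2,5)='.' (+0 fires, +1 burnt)
  fire out at step 8

2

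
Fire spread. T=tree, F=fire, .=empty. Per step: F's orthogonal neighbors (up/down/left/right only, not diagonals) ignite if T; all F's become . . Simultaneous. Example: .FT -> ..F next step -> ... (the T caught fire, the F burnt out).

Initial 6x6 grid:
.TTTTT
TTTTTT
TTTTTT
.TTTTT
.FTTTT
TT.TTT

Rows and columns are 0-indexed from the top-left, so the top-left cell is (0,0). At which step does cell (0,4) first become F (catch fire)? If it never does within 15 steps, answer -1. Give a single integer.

Step 1: cell (0,4)='T' (+3 fires, +1 burnt)
Step 2: cell (0,4)='T' (+4 fires, +3 burnt)
Step 3: cell (0,4)='T' (+6 fires, +4 burnt)
Step 4: cell (0,4)='T' (+7 fires, +6 burnt)
Step 5: cell (0,4)='T' (+5 fires, +7 burnt)
Step 6: cell (0,4)='T' (+3 fires, +5 burnt)
Step 7: cell (0,4)='F' (+2 fires, +3 burnt)
  -> target ignites at step 7
Step 8: cell (0,4)='.' (+1 fires, +2 burnt)
Step 9: cell (0,4)='.' (+0 fires, +1 burnt)
  fire out at step 9

7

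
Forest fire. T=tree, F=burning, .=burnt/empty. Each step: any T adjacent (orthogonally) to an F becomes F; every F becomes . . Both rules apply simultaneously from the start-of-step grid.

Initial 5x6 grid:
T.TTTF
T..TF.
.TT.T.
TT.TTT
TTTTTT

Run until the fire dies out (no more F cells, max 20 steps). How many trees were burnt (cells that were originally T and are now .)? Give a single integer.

Step 1: +3 fires, +2 burnt (F count now 3)
Step 2: +2 fires, +3 burnt (F count now 2)
Step 3: +4 fires, +2 burnt (F count now 4)
Step 4: +2 fires, +4 burnt (F count now 2)
Step 5: +1 fires, +2 burnt (F count now 1)
Step 6: +1 fires, +1 burnt (F count now 1)
Step 7: +2 fires, +1 burnt (F count now 2)
Step 8: +2 fires, +2 burnt (F count now 2)
Step 9: +1 fires, +2 burnt (F count now 1)
Step 10: +0 fires, +1 burnt (F count now 0)
Fire out after step 10
Initially T: 20, now '.': 28
Total burnt (originally-T cells now '.'): 18

Answer: 18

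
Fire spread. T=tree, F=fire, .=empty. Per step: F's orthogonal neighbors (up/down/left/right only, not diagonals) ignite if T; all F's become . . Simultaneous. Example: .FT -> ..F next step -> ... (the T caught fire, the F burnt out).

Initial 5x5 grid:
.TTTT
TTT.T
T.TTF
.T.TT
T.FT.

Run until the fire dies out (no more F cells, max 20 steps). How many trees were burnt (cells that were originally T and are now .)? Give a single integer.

Step 1: +4 fires, +2 burnt (F count now 4)
Step 2: +3 fires, +4 burnt (F count now 3)
Step 3: +2 fires, +3 burnt (F count now 2)
Step 4: +2 fires, +2 burnt (F count now 2)
Step 5: +2 fires, +2 burnt (F count now 2)
Step 6: +1 fires, +2 burnt (F count now 1)
Step 7: +0 fires, +1 burnt (F count now 0)
Fire out after step 7
Initially T: 16, now '.': 23
Total burnt (originally-T cells now '.'): 14

Answer: 14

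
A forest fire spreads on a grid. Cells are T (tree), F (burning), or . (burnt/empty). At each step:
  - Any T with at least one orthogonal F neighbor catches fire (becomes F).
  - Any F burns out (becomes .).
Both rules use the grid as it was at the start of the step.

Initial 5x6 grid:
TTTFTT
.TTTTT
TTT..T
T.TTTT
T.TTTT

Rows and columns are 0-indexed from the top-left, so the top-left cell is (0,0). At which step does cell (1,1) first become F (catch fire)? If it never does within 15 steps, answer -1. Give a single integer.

Step 1: cell (1,1)='T' (+3 fires, +1 burnt)
Step 2: cell (1,1)='T' (+4 fires, +3 burnt)
Step 3: cell (1,1)='F' (+4 fires, +4 burnt)
  -> target ignites at step 3
Step 4: cell (1,1)='.' (+3 fires, +4 burnt)
Step 5: cell (1,1)='.' (+4 fires, +3 burnt)
Step 6: cell (1,1)='.' (+4 fires, +4 burnt)
Step 7: cell (1,1)='.' (+2 fires, +4 burnt)
Step 8: cell (1,1)='.' (+0 fires, +2 burnt)
  fire out at step 8

3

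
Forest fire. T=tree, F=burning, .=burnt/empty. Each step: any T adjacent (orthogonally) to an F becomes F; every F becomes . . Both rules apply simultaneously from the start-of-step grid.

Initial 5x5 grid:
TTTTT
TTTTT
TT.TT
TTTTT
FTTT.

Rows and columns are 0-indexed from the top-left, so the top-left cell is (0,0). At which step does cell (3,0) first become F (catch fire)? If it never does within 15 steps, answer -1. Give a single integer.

Step 1: cell (3,0)='F' (+2 fires, +1 burnt)
  -> target ignites at step 1
Step 2: cell (3,0)='.' (+3 fires, +2 burnt)
Step 3: cell (3,0)='.' (+4 fires, +3 burnt)
Step 4: cell (3,0)='.' (+3 fires, +4 burnt)
Step 5: cell (3,0)='.' (+4 fires, +3 burnt)
Step 6: cell (3,0)='.' (+3 fires, +4 burnt)
Step 7: cell (3,0)='.' (+2 fires, +3 burnt)
Step 8: cell (3,0)='.' (+1 fires, +2 burnt)
Step 9: cell (3,0)='.' (+0 fires, +1 burnt)
  fire out at step 9

1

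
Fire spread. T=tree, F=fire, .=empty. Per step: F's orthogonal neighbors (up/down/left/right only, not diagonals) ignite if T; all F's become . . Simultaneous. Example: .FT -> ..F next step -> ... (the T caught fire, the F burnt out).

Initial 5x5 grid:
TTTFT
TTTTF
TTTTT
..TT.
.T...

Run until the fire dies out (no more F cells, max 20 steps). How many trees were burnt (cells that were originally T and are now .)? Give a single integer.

Answer: 15

Derivation:
Step 1: +4 fires, +2 burnt (F count now 4)
Step 2: +3 fires, +4 burnt (F count now 3)
Step 3: +4 fires, +3 burnt (F count now 4)
Step 4: +3 fires, +4 burnt (F count now 3)
Step 5: +1 fires, +3 burnt (F count now 1)
Step 6: +0 fires, +1 burnt (F count now 0)
Fire out after step 6
Initially T: 16, now '.': 24
Total burnt (originally-T cells now '.'): 15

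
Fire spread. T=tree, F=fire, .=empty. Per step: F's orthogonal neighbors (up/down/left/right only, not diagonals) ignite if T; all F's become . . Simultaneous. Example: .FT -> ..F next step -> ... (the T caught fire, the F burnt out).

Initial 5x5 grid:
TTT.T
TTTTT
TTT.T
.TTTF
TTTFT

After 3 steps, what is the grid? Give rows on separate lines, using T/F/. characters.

Step 1: 4 trees catch fire, 2 burn out
  TTT.T
  TTTTT
  TTT.F
  .TTF.
  TTF.F
Step 2: 3 trees catch fire, 4 burn out
  TTT.T
  TTTTF
  TTT..
  .TF..
  TF...
Step 3: 5 trees catch fire, 3 burn out
  TTT.F
  TTTF.
  TTF..
  .F...
  F....

TTT.F
TTTF.
TTF..
.F...
F....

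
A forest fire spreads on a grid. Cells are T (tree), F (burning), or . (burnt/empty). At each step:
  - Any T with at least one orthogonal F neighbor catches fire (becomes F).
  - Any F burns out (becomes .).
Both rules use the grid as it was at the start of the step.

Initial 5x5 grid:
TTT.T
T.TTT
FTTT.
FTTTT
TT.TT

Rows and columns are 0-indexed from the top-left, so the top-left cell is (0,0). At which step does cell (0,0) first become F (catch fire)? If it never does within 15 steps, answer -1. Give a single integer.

Step 1: cell (0,0)='T' (+4 fires, +2 burnt)
Step 2: cell (0,0)='F' (+4 fires, +4 burnt)
  -> target ignites at step 2
Step 3: cell (0,0)='.' (+4 fires, +4 burnt)
Step 4: cell (0,0)='.' (+4 fires, +4 burnt)
Step 5: cell (0,0)='.' (+2 fires, +4 burnt)
Step 6: cell (0,0)='.' (+1 fires, +2 burnt)
Step 7: cell (0,0)='.' (+0 fires, +1 burnt)
  fire out at step 7

2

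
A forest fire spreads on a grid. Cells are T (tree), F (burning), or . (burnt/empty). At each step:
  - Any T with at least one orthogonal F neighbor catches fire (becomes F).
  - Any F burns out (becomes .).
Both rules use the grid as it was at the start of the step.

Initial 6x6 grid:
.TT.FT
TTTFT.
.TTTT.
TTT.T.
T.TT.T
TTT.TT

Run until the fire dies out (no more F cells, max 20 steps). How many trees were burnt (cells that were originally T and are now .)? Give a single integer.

Answer: 21

Derivation:
Step 1: +4 fires, +2 burnt (F count now 4)
Step 2: +4 fires, +4 burnt (F count now 4)
Step 3: +5 fires, +4 burnt (F count now 5)
Step 4: +2 fires, +5 burnt (F count now 2)
Step 5: +3 fires, +2 burnt (F count now 3)
Step 6: +2 fires, +3 burnt (F count now 2)
Step 7: +1 fires, +2 burnt (F count now 1)
Step 8: +0 fires, +1 burnt (F count now 0)
Fire out after step 8
Initially T: 24, now '.': 33
Total burnt (originally-T cells now '.'): 21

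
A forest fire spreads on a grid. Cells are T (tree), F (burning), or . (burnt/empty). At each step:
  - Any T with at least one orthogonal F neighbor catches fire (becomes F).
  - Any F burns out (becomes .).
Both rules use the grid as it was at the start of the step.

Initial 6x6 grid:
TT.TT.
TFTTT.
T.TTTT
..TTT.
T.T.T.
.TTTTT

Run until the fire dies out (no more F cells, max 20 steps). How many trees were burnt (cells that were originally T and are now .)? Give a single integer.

Step 1: +3 fires, +1 burnt (F count now 3)
Step 2: +4 fires, +3 burnt (F count now 4)
Step 3: +4 fires, +4 burnt (F count now 4)
Step 4: +4 fires, +4 burnt (F count now 4)
Step 5: +3 fires, +4 burnt (F count now 3)
Step 6: +3 fires, +3 burnt (F count now 3)
Step 7: +1 fires, +3 burnt (F count now 1)
Step 8: +1 fires, +1 burnt (F count now 1)
Step 9: +0 fires, +1 burnt (F count now 0)
Fire out after step 9
Initially T: 24, now '.': 35
Total burnt (originally-T cells now '.'): 23

Answer: 23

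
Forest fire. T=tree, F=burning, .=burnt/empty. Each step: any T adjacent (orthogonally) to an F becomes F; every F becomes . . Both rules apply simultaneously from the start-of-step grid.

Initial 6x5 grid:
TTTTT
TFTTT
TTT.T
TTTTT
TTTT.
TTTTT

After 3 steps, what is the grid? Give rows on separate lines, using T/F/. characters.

Step 1: 4 trees catch fire, 1 burn out
  TFTTT
  F.FTT
  TFT.T
  TTTTT
  TTTT.
  TTTTT
Step 2: 6 trees catch fire, 4 burn out
  F.FTT
  ...FT
  F.F.T
  TFTTT
  TTTT.
  TTTTT
Step 3: 5 trees catch fire, 6 burn out
  ...FT
  ....F
  ....T
  F.FTT
  TFTT.
  TTTTT

...FT
....F
....T
F.FTT
TFTT.
TTTTT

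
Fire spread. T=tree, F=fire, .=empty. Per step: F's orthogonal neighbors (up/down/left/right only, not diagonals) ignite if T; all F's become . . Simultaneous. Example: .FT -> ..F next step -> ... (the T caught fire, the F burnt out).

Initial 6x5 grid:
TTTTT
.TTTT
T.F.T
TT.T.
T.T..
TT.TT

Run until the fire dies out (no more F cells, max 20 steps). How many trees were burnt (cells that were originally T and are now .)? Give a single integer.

Step 1: +1 fires, +1 burnt (F count now 1)
Step 2: +3 fires, +1 burnt (F count now 3)
Step 3: +3 fires, +3 burnt (F count now 3)
Step 4: +3 fires, +3 burnt (F count now 3)
Step 5: +0 fires, +3 burnt (F count now 0)
Fire out after step 5
Initially T: 20, now '.': 20
Total burnt (originally-T cells now '.'): 10

Answer: 10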